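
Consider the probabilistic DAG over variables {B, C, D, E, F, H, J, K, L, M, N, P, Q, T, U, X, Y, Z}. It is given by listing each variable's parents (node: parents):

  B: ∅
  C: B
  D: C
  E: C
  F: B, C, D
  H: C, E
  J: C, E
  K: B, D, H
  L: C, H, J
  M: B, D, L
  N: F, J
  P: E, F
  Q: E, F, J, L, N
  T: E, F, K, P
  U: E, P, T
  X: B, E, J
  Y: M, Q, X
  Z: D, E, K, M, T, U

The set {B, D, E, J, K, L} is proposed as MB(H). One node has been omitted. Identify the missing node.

C

H has parents C, E.
Children of H: K, L.
Co-parents of H (other parents of its children):
  parents(K) \ {H} = {B, D}.
  L's other parents are C, J.
MB(H) = {B, C, D, E, J, K, L}.
Comparing with the claimed set, C is missing.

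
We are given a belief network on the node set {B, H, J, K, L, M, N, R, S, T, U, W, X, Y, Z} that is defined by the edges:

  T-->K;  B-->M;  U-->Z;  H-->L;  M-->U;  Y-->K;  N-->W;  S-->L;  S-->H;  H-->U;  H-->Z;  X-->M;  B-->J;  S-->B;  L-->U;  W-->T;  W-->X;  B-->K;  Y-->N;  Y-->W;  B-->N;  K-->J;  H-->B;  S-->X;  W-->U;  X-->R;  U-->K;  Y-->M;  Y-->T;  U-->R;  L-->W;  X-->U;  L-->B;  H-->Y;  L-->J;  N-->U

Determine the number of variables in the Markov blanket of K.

Recall MB(v) = parents ∪ children ∪ spouses, where spouses are the other parents of v's children.
K has child J.
Pa(K) = {B, T, U, Y}.
Parents of each child, excluding K:
  J's other parents are B, L.
MB(K) = {B, J, L, T, U, Y}, which has 6 nodes.

6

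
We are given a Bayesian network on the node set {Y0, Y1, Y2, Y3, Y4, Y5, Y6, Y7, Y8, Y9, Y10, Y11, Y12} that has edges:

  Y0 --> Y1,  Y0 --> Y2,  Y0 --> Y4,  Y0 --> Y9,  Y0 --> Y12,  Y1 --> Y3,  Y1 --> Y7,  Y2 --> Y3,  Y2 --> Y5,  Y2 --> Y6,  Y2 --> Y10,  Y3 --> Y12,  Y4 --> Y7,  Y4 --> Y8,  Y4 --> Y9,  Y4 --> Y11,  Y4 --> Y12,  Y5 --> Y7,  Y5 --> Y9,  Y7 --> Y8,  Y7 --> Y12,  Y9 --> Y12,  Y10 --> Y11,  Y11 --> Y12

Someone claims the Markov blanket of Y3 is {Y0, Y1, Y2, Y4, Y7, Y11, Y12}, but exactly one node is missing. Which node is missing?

Parents of Y3: Y1, Y2.
Ch(Y3) = {Y12}.
For each child, the remaining parents (spouses of Y3):
  Y12: Y0, Y4, Y7, Y9, Y11
MB(Y3) = {Y0, Y1, Y2, Y4, Y7, Y9, Y11, Y12}.
Comparing with the claimed set, Y9 is missing.

Y9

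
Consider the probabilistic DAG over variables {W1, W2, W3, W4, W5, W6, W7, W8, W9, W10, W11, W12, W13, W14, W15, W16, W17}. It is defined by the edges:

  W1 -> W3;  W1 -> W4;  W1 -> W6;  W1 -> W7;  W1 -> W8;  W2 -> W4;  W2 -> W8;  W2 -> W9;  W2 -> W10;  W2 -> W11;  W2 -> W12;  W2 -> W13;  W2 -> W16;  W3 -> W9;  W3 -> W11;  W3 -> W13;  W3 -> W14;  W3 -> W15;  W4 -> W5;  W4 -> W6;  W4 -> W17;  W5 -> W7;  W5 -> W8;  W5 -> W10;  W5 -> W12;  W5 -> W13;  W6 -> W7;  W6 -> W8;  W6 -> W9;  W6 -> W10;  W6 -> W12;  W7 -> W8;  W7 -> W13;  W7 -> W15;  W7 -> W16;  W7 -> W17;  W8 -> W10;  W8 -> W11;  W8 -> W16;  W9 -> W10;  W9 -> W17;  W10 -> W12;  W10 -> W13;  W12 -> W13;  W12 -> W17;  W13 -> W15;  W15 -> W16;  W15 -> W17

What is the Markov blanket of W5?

{W1, W2, W3, W4, W6, W7, W8, W9, W10, W12, W13}

Pa(W5) = {W4}.
Children of W5: W7, W8, W10, W12, W13.
Other parents of W5's children:
  W7's other parents are W1, W6.
  parents(W8) \ {W5} = {W1, W2, W6, W7}.
  W10 also has parents W2, W6, W8, W9.
  W12's other parents are W2, W6, W10.
  W13's other parents are W2, W3, W7, W10, W12.
Union: {W4} ∪ {W7, W8, W10, W12, W13} ∪ {W1, W2, W3, W6, W7, W8, W9, W10, W12} = {W1, W2, W3, W4, W6, W7, W8, W9, W10, W12, W13}.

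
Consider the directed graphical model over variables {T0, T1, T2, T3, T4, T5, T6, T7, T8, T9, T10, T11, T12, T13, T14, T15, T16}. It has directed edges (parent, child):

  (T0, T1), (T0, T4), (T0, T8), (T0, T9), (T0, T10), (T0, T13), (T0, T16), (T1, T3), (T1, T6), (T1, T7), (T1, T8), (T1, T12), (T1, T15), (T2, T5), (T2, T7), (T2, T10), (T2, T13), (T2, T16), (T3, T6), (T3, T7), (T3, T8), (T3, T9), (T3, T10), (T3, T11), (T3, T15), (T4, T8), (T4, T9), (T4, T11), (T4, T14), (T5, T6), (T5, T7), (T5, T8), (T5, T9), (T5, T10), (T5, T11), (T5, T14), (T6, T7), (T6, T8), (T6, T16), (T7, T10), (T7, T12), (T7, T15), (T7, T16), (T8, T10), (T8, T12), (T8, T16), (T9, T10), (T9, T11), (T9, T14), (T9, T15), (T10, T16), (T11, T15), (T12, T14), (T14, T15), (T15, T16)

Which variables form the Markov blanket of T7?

{T0, T1, T2, T3, T5, T6, T8, T9, T10, T11, T12, T14, T15, T16}

Ch(T7) = {T10, T12, T15, T16}.
Pa(T7) = {T1, T2, T3, T5, T6}.
Other parents of T7's children:
  parents(T10) \ {T7} = {T0, T2, T3, T5, T8, T9}.
  parents(T12) \ {T7} = {T1, T8}.
  T15 also has parents T1, T3, T9, T11, T14.
  T16 also has parents T0, T2, T6, T8, T10, T15.
MB(T7) = {T0, T1, T2, T3, T5, T6, T8, T9, T10, T11, T12, T14, T15, T16}.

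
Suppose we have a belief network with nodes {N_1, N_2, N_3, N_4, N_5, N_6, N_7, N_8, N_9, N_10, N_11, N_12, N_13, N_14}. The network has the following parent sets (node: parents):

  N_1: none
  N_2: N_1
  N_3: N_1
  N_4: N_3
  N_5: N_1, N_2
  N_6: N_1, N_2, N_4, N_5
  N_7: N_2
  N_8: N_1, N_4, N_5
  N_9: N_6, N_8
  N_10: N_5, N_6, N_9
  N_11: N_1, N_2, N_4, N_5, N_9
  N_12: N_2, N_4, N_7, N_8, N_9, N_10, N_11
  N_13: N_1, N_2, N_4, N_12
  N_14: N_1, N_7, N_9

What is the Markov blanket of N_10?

{N_2, N_4, N_5, N_6, N_7, N_8, N_9, N_11, N_12}

By definition, MB(N_10) is built from N_10's parents, N_10's children, and the co-parents of N_10.
N_10's children: N_12.
Parents of N_10: N_5, N_6, N_9.
Parents of each child, excluding N_10:
  N_12 also has parents N_2, N_4, N_7, N_8, N_9, N_11.
So the Markov blanket of N_10 is {N_2, N_4, N_5, N_6, N_7, N_8, N_9, N_11, N_12}.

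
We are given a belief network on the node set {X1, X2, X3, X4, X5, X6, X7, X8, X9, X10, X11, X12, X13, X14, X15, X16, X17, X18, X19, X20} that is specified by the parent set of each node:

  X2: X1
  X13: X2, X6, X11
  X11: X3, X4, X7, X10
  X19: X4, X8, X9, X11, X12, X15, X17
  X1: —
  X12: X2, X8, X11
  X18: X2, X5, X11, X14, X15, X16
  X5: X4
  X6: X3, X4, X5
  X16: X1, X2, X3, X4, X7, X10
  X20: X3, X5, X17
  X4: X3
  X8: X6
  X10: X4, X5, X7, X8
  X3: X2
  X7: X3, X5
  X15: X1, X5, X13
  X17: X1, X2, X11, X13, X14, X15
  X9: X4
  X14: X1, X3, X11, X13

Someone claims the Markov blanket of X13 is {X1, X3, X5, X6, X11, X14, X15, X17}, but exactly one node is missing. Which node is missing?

Children of X13: X14, X15, X17.
X13 has parents X2, X6, X11.
Co-parents of X13 (other parents of its children):
  X14's other parents are X1, X3, X11.
  parents(X15) \ {X13} = {X1, X5}.
  X17 also has parents X1, X2, X11, X14, X15.
MB(X13) = {X1, X2, X3, X5, X6, X11, X14, X15, X17}.
Comparing with the claimed set, X2 is missing.

X2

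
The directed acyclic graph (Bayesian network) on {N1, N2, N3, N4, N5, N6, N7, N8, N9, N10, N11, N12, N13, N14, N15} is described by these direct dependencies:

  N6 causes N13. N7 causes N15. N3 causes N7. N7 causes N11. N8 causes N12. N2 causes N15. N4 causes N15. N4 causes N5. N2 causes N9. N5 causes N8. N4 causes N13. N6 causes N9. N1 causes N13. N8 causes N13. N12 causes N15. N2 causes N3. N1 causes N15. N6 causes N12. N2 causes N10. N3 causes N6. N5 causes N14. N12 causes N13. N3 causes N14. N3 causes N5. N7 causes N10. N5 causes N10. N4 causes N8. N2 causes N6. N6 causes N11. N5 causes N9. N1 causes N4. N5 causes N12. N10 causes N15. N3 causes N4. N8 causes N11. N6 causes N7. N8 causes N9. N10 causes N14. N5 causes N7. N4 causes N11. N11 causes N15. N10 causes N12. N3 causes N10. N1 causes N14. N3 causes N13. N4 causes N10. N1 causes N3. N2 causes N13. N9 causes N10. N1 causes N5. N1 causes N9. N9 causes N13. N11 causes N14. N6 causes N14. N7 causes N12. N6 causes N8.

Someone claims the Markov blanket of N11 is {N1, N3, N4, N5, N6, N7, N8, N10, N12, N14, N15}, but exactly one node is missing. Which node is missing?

Recall MB(v) = parents ∪ children ∪ spouses, where spouses are the other parents of v's children.
Children of N11: N14, N15.
Pa(N11) = {N4, N6, N7, N8}.
For each child, the remaining parents (spouses of N11):
  N14: N1, N3, N5, N6, N10
  N15: N1, N2, N4, N7, N10, N12
MB(N11) = {N1, N2, N3, N4, N5, N6, N7, N8, N10, N12, N14, N15}.
Comparing with the claimed set, N2 is missing.

N2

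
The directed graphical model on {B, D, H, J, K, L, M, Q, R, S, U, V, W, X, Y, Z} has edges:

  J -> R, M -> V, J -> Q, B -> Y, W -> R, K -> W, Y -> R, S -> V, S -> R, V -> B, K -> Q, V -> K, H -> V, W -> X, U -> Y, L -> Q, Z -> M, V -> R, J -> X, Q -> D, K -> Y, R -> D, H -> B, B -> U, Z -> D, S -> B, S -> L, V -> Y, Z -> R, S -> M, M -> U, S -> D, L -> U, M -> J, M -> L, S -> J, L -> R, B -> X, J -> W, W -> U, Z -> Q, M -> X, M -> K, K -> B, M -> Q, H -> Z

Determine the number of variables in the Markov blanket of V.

12

Pa(V) = {H, M, S}.
V has children B, K, R, Y.
Other parents of V's children:
  K: M
  B: H, K, S
  Y: B, K, U
  R: J, L, S, W, Y, Z
MB(V) = {B, H, J, K, L, M, R, S, U, W, Y, Z}, which has 12 nodes.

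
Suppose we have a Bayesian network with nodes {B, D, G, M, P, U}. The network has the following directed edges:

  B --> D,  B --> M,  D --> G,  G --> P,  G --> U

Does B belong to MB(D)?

Yes

B is a parent of D.
So B ∈ MB(D).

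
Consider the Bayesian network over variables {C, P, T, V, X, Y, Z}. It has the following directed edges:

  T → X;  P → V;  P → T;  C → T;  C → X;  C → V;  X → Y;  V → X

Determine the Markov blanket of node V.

The Markov blanket of a node is its parents, its children, and the other parents of its children.
Ch(V) = {X}.
V has parents C, P.
Co-parents of V (other parents of its children):
  X's other parents are C, T.
Taking the union gives {C, P, T, X}.

{C, P, T, X}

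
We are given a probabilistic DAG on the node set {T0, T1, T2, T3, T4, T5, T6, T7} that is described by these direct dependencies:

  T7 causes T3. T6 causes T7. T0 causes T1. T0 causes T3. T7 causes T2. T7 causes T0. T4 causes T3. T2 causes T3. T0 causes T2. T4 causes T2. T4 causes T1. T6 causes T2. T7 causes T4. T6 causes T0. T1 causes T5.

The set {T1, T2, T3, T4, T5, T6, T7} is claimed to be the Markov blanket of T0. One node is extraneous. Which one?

T5

A node's Markov blanket = Pa ∪ Ch ∪ (parents of Ch other than the node itself).
T0's parents: T6, T7.
T0's children: T1, T2, T3.
For each child, the remaining parents (spouses of T0):
  T1 also has parent T4.
  T2's other parents are T4, T6, T7.
  T3 also has parents T2, T4, T7.
MB(T0) = {T1, T2, T3, T4, T6, T7}.
T5 is neither a parent, child, nor co-parent of T0, so it does not belong.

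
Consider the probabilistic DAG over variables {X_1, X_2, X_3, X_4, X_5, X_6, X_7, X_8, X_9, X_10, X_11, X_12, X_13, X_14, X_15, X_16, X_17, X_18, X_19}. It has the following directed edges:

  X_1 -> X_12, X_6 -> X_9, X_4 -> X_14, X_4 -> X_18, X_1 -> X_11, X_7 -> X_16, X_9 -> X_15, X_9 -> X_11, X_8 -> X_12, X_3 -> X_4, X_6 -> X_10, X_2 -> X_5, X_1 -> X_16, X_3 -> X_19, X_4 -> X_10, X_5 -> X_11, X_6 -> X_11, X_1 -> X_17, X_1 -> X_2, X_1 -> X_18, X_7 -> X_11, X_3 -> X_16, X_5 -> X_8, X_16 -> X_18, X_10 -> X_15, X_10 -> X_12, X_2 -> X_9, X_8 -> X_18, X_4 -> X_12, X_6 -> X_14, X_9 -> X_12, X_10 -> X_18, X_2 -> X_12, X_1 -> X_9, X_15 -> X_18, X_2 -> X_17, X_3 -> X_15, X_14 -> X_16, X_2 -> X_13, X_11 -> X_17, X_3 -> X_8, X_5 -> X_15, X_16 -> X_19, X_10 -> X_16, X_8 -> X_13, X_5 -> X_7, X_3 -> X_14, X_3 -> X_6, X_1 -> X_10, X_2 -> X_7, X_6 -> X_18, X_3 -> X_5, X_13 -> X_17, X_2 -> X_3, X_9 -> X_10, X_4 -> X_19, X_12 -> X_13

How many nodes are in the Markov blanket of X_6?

14

Recall MB(v) = parents ∪ children ∪ spouses, where spouses are the other parents of v's children.
X_6 has parent X_3.
X_6 has children X_9, X_10, X_11, X_14, X_18.
Parents of each child, excluding X_6:
  parents(X_9) \ {X_6} = {X_1, X_2}.
  X_10 also has parents X_1, X_4, X_9.
  X_11 also has parents X_1, X_5, X_7, X_9.
  X_14's other parents are X_3, X_4.
  X_18's other parents are X_1, X_4, X_8, X_10, X_15, X_16.
MB(X_6) = {X_1, X_2, X_3, X_4, X_5, X_7, X_8, X_9, X_10, X_11, X_14, X_15, X_16, X_18}, which has 14 nodes.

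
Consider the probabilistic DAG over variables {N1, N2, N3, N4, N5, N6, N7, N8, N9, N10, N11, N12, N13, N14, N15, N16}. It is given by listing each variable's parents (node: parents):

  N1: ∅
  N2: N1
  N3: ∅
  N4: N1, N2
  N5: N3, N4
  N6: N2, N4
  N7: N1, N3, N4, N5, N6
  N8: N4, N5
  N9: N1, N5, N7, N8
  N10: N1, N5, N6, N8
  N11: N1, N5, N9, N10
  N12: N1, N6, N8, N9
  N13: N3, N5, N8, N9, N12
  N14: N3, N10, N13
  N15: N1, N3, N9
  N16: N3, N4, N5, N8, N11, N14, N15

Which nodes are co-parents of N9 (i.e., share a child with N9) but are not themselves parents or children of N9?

Children of N9: N11, N12, N13, N15.
  N11's other parents are N1, N5, N10.
  N12 also has parents N1, N6, N8.
  N13's other parents are N3, N5, N8, N12.
  N15's other parents are N1, N3.
Excluding nodes already adjacent to N9 (N1, N5, N7, N8, N11, N12, N13, N15), the co-parent-only contribution is {N3, N6, N10}.

{N3, N6, N10}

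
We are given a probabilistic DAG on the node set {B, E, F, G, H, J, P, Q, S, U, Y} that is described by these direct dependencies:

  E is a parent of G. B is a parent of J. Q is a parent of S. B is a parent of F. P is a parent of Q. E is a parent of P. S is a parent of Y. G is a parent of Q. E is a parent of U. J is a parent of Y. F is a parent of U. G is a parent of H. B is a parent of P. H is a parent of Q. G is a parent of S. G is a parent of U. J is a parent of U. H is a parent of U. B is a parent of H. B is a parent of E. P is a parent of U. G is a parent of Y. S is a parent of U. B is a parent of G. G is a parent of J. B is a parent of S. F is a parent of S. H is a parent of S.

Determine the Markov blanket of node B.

A node's Markov blanket = Pa ∪ Ch ∪ (parents of Ch other than the node itself).
B has no parents.
Ch(B) = {E, F, G, H, J, P, S}.
Co-parents of B (other parents of its children):
  E: no additional parents.
  F: no additional parents.
  parents(G) \ {B} = {E}.
  parents(H) \ {B} = {G}.
  J's other parent is G.
  P's other parent is E.
  S also has parents F, G, H, Q.
Union: {} ∪ {E, F, G, H, J, P, S} ∪ {E, F, G, H, Q} = {E, F, G, H, J, P, Q, S}.

{E, F, G, H, J, P, Q, S}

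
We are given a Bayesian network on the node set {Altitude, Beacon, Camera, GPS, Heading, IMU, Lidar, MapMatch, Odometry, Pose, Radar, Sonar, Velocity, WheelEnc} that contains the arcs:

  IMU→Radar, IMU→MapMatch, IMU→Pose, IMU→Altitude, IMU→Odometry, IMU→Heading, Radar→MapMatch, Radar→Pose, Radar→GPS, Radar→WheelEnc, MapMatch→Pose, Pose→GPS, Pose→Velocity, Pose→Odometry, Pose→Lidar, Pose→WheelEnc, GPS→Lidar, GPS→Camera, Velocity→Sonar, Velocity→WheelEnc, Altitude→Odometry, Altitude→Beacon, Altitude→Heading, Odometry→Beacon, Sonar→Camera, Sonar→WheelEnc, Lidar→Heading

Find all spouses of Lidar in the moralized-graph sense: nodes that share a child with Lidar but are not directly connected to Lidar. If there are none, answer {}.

Children of Lidar: Heading.
  Heading: Altitude, IMU
Excluding nodes already adjacent to Lidar (GPS, Heading, Pose), the co-parent-only contribution is {Altitude, IMU}.

{Altitude, IMU}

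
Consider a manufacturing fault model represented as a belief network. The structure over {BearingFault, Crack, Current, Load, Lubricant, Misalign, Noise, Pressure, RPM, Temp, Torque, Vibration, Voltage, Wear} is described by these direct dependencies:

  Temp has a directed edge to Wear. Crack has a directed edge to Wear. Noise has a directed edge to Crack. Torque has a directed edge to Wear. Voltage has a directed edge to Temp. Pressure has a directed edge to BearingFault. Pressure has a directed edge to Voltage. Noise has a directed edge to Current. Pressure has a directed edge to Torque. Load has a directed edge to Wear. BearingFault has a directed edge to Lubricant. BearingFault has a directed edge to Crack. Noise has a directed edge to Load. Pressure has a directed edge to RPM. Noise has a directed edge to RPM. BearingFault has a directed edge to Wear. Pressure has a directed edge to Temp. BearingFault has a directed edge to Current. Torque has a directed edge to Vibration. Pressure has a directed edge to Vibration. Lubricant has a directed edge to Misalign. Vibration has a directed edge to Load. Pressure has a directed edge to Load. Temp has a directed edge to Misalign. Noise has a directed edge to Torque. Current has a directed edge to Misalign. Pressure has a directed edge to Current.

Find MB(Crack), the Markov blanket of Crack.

{BearingFault, Load, Noise, Temp, Torque, Wear}

By definition, MB(Crack) is built from Crack's parents, Crack's children, and the co-parents of Crack.
Crack has parents BearingFault, Noise.
Children of Crack: Wear.
Co-parents of Crack (other parents of its children):
  Wear also has parents BearingFault, Load, Temp, Torque.
MB(Crack) = {BearingFault, Load, Noise, Temp, Torque, Wear}.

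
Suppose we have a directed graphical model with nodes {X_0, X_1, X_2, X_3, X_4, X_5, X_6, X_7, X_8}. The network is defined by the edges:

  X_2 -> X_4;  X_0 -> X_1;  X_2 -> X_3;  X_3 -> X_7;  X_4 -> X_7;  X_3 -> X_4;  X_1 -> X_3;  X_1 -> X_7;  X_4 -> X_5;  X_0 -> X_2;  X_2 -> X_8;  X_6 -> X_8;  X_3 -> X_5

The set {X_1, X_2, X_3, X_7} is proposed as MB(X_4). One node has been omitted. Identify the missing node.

X_5

Ch(X_4) = {X_5, X_7}.
X_4's parents: X_2, X_3.
For each child, the remaining parents (spouses of X_4):
  X_5: X_3
  X_7: X_1, X_3
MB(X_4) = {X_1, X_2, X_3, X_5, X_7}.
Comparing with the claimed set, X_5 is missing.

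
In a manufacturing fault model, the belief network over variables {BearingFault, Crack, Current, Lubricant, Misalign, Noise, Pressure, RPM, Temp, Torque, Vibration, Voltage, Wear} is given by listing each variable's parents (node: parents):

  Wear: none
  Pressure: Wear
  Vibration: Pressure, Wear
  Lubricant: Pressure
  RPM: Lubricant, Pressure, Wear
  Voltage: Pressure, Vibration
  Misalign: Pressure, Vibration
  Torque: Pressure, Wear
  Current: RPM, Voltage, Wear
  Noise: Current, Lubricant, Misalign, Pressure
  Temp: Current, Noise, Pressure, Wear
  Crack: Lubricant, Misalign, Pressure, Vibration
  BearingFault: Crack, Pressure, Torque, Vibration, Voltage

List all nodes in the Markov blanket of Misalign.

Pa(Misalign) = {Pressure, Vibration}.
Ch(Misalign) = {Crack, Noise}.
Parents of each child, excluding Misalign:
  Noise's other parents are Current, Lubricant, Pressure.
  Crack also has parents Lubricant, Pressure, Vibration.
MB(Misalign) = {Crack, Current, Lubricant, Noise, Pressure, Vibration}.

{Crack, Current, Lubricant, Noise, Pressure, Vibration}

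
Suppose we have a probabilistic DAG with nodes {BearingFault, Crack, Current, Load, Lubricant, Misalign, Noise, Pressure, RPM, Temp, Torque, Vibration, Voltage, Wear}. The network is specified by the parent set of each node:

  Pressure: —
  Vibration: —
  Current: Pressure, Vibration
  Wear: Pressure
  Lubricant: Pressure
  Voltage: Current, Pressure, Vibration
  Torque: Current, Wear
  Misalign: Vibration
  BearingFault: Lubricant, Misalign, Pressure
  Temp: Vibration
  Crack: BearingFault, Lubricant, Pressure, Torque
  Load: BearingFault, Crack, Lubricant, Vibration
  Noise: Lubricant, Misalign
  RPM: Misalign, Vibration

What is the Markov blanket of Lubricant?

{BearingFault, Crack, Load, Misalign, Noise, Pressure, Torque, Vibration}

Ch(Lubricant) = {BearingFault, Crack, Load, Noise}.
Parents of Lubricant: Pressure.
Other parents of Lubricant's children:
  BearingFault: Misalign, Pressure
  Crack: BearingFault, Pressure, Torque
  Load: BearingFault, Crack, Vibration
  Noise: Misalign
Taking the union gives {BearingFault, Crack, Load, Misalign, Noise, Pressure, Torque, Vibration}.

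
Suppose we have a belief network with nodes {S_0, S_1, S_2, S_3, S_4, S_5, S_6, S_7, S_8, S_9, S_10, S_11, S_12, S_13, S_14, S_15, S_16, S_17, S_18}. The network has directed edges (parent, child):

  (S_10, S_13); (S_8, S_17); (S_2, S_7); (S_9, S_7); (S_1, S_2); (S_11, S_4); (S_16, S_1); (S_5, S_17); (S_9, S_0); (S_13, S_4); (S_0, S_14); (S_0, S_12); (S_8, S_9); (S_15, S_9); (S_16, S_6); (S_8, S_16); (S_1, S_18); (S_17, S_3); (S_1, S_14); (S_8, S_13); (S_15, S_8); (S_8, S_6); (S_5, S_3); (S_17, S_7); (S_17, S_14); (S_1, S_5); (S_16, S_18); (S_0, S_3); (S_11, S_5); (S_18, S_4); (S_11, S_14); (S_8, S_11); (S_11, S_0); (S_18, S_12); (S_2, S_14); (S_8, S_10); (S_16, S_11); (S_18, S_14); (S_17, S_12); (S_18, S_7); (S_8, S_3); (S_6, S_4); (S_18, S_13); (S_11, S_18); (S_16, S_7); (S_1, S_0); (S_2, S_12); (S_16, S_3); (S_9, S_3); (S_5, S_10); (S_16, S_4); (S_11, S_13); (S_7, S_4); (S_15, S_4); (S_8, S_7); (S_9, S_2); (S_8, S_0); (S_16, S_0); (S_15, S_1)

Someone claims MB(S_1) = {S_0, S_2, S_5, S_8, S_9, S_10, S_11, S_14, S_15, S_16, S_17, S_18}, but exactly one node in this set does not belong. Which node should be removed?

S_10

A node's Markov blanket = Pa ∪ Ch ∪ (parents of Ch other than the node itself).
Parents of S_1: S_15, S_16.
S_1 has children S_0, S_2, S_5, S_14, S_18.
Co-parents of S_1 (other parents of its children):
  parents(S_0) \ {S_1} = {S_8, S_9, S_11, S_16}.
  S_5 also has parent S_11.
  S_2 also has parent S_9.
  parents(S_18) \ {S_1} = {S_11, S_16}.
  S_14's other parents are S_0, S_2, S_11, S_17, S_18.
MB(S_1) = {S_0, S_2, S_5, S_8, S_9, S_11, S_14, S_15, S_16, S_17, S_18}.
S_10 is neither a parent, child, nor co-parent of S_1, so it does not belong.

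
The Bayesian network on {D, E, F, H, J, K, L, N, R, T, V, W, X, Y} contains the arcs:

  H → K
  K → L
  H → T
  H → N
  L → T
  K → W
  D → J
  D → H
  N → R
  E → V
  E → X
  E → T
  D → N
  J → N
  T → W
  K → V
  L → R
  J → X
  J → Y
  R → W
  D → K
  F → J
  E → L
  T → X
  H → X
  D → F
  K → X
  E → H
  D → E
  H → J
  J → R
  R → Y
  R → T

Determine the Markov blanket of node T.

{E, H, J, K, L, R, W, X}

A node's Markov blanket = Pa ∪ Ch ∪ (parents of Ch other than the node itself).
T's parents: E, H, L, R.
T's children: W, X.
For each child, the remaining parents (spouses of T):
  W: K, R
  X: E, H, J, K
Union: {E, H, L, R} ∪ {W, X} ∪ {E, H, J, K, R} = {E, H, J, K, L, R, W, X}.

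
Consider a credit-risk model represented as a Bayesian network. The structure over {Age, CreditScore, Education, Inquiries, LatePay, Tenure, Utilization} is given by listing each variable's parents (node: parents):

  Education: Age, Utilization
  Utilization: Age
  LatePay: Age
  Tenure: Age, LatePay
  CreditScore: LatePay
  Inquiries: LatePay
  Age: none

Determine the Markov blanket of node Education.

{Age, Utilization}

Parents of Education: Age, Utilization.
Children of Education: none.
Education has no children, so there are no co-parents.
Taking the union gives {Age, Utilization}.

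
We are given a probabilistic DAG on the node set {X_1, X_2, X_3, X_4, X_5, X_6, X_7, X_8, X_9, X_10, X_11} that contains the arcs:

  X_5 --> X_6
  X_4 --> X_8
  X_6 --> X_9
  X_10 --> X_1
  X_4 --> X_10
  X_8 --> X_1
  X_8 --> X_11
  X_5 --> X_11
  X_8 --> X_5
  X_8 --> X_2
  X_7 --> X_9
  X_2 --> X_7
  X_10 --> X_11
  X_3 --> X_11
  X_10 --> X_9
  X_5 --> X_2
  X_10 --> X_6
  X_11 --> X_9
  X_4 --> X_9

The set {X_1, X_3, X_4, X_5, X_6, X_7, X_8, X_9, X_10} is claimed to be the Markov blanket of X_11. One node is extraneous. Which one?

X_1

Ch(X_11) = {X_9}.
X_11's parents: X_3, X_5, X_8, X_10.
For each child, the remaining parents (spouses of X_11):
  X_9's other parents are X_4, X_6, X_7, X_10.
MB(X_11) = {X_3, X_4, X_5, X_6, X_7, X_8, X_9, X_10}.
X_1 is neither a parent, child, nor co-parent of X_11, so it does not belong.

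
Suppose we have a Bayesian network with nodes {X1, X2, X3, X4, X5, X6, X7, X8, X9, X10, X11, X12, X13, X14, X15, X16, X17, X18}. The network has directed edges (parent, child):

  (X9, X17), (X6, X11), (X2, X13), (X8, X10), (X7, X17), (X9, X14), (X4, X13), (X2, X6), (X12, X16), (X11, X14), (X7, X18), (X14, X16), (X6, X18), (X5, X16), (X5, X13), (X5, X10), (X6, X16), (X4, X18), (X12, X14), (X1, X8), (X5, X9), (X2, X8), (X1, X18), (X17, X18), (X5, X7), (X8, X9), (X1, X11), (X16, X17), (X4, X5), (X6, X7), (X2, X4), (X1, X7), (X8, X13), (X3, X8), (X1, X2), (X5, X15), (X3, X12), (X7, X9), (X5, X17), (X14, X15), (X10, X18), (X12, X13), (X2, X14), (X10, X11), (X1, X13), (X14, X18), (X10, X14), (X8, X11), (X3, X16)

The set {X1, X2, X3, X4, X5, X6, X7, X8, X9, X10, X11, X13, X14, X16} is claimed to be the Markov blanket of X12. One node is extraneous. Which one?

X7

By definition, MB(X12) is built from X12's parents, X12's children, and the co-parents of X12.
X12's children: X13, X14, X16.
Pa(X12) = {X3}.
For each child, the remaining parents (spouses of X12):
  parents(X13) \ {X12} = {X1, X2, X4, X5, X8}.
  X14 also has parents X2, X9, X10, X11.
  X16's other parents are X3, X5, X6, X14.
MB(X12) = {X1, X2, X3, X4, X5, X6, X8, X9, X10, X11, X13, X14, X16}.
X7 is neither a parent, child, nor co-parent of X12, so it does not belong.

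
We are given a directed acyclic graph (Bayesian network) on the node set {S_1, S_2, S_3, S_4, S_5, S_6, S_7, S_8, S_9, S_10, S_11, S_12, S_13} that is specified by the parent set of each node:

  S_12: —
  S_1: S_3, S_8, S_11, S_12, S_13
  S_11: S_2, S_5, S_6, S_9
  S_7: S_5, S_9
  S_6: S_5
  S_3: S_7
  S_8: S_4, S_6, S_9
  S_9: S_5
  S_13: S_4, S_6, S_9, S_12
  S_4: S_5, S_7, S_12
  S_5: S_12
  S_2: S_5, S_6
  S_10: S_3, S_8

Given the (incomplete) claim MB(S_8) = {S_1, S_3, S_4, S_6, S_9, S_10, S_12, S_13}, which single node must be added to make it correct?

By definition, MB(S_8) is built from S_8's parents, S_8's children, and the co-parents of S_8.
Parents of S_8: S_4, S_6, S_9.
Children of S_8: S_1, S_10.
Other parents of S_8's children:
  S_1: S_3, S_11, S_12, S_13
  S_10: S_3
MB(S_8) = {S_1, S_3, S_4, S_6, S_9, S_10, S_11, S_12, S_13}.
Comparing with the claimed set, S_11 is missing.

S_11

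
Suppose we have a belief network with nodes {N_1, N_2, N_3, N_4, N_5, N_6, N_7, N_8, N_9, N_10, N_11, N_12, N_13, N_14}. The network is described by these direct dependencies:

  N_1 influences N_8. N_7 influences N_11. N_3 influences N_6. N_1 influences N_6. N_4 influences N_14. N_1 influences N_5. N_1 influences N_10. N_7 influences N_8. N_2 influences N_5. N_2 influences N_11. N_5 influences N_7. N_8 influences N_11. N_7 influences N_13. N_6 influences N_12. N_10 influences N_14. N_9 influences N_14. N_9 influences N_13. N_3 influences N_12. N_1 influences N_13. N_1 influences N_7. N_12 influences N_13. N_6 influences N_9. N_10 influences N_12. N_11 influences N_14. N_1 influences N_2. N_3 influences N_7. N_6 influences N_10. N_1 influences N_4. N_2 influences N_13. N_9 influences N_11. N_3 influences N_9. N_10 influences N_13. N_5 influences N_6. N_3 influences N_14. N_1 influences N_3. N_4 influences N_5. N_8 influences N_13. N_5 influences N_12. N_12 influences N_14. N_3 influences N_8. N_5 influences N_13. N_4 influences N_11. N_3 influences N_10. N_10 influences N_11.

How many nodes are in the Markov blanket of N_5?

11

A node's Markov blanket = Pa ∪ Ch ∪ (parents of Ch other than the node itself).
N_5's children: N_6, N_7, N_12, N_13.
N_5 has parents N_1, N_2, N_4.
Parents of each child, excluding N_5:
  N_6 also has parents N_1, N_3.
  parents(N_7) \ {N_5} = {N_1, N_3}.
  N_12 also has parents N_3, N_6, N_10.
  N_13's other parents are N_1, N_2, N_7, N_8, N_9, N_10, N_12.
MB(N_5) = {N_1, N_2, N_3, N_4, N_6, N_7, N_8, N_9, N_10, N_12, N_13}, which has 11 nodes.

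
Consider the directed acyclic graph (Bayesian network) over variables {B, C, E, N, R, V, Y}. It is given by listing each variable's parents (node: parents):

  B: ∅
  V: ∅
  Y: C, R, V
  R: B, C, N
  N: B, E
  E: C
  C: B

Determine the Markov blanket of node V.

The Markov blanket of a node is its parents, its children, and the other parents of its children.
Pa(V) = {}.
V's children: Y.
Other parents of V's children:
  parents(Y) \ {V} = {C, R}.
So the Markov blanket of V is {C, R, Y}.

{C, R, Y}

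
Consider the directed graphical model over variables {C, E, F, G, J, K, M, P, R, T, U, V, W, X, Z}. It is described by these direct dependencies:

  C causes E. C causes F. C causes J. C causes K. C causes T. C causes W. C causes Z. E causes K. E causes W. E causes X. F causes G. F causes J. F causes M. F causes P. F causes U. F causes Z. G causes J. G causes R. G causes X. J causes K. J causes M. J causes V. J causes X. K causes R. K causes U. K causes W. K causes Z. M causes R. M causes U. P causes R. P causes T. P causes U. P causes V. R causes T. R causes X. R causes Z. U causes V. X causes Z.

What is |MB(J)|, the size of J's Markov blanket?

11

Recall MB(v) = parents ∪ children ∪ spouses, where spouses are the other parents of v's children.
J has parents C, F, G.
J has children K, M, V, X.
Other parents of J's children:
  K: C, E
  M: F
  V: P, U
  X: E, G, R
MB(J) = {C, E, F, G, K, M, P, R, U, V, X}, which has 11 nodes.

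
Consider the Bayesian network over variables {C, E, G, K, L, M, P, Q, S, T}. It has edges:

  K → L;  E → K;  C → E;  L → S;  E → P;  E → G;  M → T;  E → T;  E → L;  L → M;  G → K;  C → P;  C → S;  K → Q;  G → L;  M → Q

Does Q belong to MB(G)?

No

A node's Markov blanket = Pa ∪ Ch ∪ (parents of Ch other than the node itself).
Ch(G) = {K, L}.
Parents of G: E.
Parents of each child, excluding G:
  K: E
  L: E, K
MB(G) = {E, K, L}; Q is not in this set.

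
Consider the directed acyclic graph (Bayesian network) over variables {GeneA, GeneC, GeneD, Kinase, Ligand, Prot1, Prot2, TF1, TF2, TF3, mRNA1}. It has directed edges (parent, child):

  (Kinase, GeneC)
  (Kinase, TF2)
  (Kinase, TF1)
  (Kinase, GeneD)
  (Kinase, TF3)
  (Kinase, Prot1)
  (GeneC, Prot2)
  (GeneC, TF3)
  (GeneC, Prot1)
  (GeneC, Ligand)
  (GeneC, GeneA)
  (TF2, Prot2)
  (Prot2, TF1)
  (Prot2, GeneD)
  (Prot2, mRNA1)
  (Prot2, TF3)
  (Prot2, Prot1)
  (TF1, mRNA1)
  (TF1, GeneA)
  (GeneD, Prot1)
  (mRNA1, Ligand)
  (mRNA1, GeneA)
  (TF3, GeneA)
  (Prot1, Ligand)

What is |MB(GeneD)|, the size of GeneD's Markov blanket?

4

A node's Markov blanket = Pa ∪ Ch ∪ (parents of Ch other than the node itself).
Ch(GeneD) = {Prot1}.
Pa(GeneD) = {Kinase, Prot2}.
Co-parents of GeneD (other parents of its children):
  Prot1 also has parents GeneC, Kinase, Prot2.
MB(GeneD) = {GeneC, Kinase, Prot1, Prot2}, which has 4 nodes.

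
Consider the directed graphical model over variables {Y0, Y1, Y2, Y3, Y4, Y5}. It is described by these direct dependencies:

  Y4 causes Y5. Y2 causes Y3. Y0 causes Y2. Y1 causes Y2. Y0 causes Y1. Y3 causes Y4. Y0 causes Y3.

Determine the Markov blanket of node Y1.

{Y0, Y2}

A node's Markov blanket = Pa ∪ Ch ∪ (parents of Ch other than the node itself).
Y1's children: Y2.
Pa(Y1) = {Y0}.
For each child, the remaining parents (spouses of Y1):
  Y2 also has parent Y0.
Taking the union gives {Y0, Y2}.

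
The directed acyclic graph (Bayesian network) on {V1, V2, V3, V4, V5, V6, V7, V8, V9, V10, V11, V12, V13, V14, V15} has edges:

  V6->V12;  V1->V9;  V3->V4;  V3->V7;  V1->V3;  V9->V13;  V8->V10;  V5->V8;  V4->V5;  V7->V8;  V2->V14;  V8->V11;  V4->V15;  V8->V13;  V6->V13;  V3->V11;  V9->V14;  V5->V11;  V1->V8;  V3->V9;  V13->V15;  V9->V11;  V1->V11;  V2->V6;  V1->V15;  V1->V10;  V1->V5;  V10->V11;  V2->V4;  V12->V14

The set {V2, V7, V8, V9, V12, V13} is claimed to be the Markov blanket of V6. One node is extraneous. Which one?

Pa(V6) = {V2}.
V6 has children V12, V13.
Other parents of V6's children:
  V12 has no other parent.
  V13 also has parents V8, V9.
MB(V6) = {V2, V8, V9, V12, V13}.
V7 is neither a parent, child, nor co-parent of V6, so it does not belong.

V7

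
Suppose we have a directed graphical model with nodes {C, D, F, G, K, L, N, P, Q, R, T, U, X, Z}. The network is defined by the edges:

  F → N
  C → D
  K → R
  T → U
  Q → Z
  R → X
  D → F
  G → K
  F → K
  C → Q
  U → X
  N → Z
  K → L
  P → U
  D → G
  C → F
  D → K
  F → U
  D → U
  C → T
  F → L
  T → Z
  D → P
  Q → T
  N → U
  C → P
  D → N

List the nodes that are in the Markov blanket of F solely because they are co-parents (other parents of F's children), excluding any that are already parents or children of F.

Children of F: K, L, N, U.
  K's other parents are D, G.
  L also has parent K.
  N also has parent D.
  U's other parents are D, N, P, T.
Excluding nodes already adjacent to F (C, D, K, L, N, U), the co-parent-only contribution is {G, P, T}.

{G, P, T}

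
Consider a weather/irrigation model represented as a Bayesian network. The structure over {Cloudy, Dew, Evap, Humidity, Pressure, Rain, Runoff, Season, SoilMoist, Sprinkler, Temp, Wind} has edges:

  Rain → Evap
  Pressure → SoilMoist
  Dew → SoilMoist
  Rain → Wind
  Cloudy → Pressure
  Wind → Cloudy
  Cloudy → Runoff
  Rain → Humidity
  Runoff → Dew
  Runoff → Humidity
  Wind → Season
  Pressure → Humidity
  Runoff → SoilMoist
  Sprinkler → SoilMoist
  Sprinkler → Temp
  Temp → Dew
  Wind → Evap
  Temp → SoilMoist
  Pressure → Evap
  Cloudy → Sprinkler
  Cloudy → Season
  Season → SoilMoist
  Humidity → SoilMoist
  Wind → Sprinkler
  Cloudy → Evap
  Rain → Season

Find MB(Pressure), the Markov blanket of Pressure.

{Cloudy, Dew, Evap, Humidity, Rain, Runoff, Season, SoilMoist, Sprinkler, Temp, Wind}

A node's Markov blanket = Pa ∪ Ch ∪ (parents of Ch other than the node itself).
Pressure's parents: Cloudy.
Pressure's children: Evap, Humidity, SoilMoist.
Other parents of Pressure's children:
  Humidity's other parents are Rain, Runoff.
  Evap's other parents are Cloudy, Rain, Wind.
  parents(SoilMoist) \ {Pressure} = {Dew, Humidity, Runoff, Season, Sprinkler, Temp}.
Taking the union gives {Cloudy, Dew, Evap, Humidity, Rain, Runoff, Season, SoilMoist, Sprinkler, Temp, Wind}.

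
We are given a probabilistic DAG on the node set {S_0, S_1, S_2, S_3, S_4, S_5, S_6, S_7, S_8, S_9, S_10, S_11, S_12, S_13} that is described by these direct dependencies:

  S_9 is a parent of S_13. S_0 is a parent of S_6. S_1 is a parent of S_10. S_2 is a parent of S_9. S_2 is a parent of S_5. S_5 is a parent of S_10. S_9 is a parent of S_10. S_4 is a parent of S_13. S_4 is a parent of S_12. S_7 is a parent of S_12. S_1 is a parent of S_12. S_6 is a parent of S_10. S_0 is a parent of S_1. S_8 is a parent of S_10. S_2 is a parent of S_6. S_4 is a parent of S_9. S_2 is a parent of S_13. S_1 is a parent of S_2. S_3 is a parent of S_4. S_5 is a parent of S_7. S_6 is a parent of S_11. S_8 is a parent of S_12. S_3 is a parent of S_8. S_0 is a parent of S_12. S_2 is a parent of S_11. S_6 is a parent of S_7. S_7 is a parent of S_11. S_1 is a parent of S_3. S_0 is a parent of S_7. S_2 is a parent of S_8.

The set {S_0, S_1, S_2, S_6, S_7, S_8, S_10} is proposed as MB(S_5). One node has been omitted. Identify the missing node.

S_9

The Markov blanket of a node is its parents, its children, and the other parents of its children.
Parents of S_5: S_2.
S_5 has children S_7, S_10.
Other parents of S_5's children:
  S_7: S_0, S_6
  S_10: S_1, S_6, S_8, S_9
MB(S_5) = {S_0, S_1, S_2, S_6, S_7, S_8, S_9, S_10}.
Comparing with the claimed set, S_9 is missing.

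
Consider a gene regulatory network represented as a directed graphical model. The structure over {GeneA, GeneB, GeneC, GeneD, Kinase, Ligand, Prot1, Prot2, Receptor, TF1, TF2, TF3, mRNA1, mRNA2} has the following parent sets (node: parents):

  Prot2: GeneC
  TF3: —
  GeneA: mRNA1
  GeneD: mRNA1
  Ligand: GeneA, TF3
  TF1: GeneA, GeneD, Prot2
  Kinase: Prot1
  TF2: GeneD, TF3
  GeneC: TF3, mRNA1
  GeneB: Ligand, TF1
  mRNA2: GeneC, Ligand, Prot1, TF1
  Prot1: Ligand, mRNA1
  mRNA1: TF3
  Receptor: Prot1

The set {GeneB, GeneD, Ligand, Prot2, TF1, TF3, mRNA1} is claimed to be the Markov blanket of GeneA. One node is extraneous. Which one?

GeneB

GeneA's parents: mRNA1.
Children of GeneA: Ligand, TF1.
For each child, the remaining parents (spouses of GeneA):
  TF1 also has parents GeneD, Prot2.
  Ligand also has parent TF3.
MB(GeneA) = {GeneD, Ligand, Prot2, TF1, TF3, mRNA1}.
GeneB is neither a parent, child, nor co-parent of GeneA, so it does not belong.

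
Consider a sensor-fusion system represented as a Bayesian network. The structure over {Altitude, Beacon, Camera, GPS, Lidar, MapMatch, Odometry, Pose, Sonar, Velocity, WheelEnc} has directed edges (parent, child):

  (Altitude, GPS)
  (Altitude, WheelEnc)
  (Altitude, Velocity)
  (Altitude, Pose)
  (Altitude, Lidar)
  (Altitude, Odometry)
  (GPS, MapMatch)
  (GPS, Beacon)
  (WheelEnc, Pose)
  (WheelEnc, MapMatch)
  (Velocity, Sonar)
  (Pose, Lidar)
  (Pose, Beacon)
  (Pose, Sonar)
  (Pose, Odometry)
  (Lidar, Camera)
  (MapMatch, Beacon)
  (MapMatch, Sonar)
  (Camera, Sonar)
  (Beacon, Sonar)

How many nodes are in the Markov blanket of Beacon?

6

By definition, MB(Beacon) is built from Beacon's parents, Beacon's children, and the co-parents of Beacon.
Parents of Beacon: GPS, MapMatch, Pose.
Ch(Beacon) = {Sonar}.
Parents of each child, excluding Beacon:
  parents(Sonar) \ {Beacon} = {Camera, MapMatch, Pose, Velocity}.
MB(Beacon) = {Camera, GPS, MapMatch, Pose, Sonar, Velocity}, which has 6 nodes.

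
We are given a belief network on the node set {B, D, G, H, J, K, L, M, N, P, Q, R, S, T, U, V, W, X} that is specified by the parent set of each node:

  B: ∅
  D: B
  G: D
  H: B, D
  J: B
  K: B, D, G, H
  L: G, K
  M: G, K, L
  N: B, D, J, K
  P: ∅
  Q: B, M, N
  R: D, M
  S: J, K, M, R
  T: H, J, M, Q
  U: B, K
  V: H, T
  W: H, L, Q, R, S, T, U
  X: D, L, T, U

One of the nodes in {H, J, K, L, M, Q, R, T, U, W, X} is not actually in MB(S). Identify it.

X

S has parents J, K, M, R.
Children of S: W.
For each child, the remaining parents (spouses of S):
  W: H, L, Q, R, T, U
MB(S) = {H, J, K, L, M, Q, R, T, U, W}.
X is neither a parent, child, nor co-parent of S, so it does not belong.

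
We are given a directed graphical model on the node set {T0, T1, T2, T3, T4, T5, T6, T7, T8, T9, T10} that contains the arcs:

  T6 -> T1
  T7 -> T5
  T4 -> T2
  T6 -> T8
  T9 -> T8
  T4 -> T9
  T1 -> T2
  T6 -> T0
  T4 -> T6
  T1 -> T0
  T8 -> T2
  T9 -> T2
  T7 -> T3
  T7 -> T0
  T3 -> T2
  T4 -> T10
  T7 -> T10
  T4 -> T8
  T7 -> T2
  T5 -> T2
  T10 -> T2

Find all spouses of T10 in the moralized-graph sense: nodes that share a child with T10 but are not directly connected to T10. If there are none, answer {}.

{T1, T3, T5, T8, T9}

Children of T10: T2.
  T2 also has parents T1, T3, T4, T5, T7, T8, T9.
Excluding nodes already adjacent to T10 (T2, T4, T7), the co-parent-only contribution is {T1, T3, T5, T8, T9}.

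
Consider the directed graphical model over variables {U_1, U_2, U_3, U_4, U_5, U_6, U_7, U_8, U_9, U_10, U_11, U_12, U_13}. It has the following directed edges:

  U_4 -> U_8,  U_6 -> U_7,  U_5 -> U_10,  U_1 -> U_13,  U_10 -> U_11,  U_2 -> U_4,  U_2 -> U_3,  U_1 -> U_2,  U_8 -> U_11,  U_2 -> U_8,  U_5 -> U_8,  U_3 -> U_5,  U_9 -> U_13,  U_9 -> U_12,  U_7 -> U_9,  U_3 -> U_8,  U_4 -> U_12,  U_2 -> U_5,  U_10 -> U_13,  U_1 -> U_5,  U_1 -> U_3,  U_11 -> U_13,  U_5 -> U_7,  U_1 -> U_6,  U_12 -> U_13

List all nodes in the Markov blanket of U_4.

U_4 has parent U_2.
Ch(U_4) = {U_8, U_12}.
For each child, the remaining parents (spouses of U_4):
  U_8: U_2, U_3, U_5
  U_12: U_9
So the Markov blanket of U_4 is {U_2, U_3, U_5, U_8, U_9, U_12}.

{U_2, U_3, U_5, U_8, U_9, U_12}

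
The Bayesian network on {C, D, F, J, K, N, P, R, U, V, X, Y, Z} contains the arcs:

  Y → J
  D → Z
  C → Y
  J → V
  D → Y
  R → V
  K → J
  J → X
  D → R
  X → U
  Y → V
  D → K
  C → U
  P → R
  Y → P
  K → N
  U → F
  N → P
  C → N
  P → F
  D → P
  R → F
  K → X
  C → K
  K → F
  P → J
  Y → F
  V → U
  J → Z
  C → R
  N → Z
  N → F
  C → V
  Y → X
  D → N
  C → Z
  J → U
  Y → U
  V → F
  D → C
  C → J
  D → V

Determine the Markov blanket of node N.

A node's Markov blanket = Pa ∪ Ch ∪ (parents of Ch other than the node itself).
Pa(N) = {C, D, K}.
N has children F, P, Z.
For each child, the remaining parents (spouses of N):
  P: D, Y
  Z: C, D, J
  F: K, P, R, U, V, Y
So the Markov blanket of N is {C, D, F, J, K, P, R, U, V, Y, Z}.

{C, D, F, J, K, P, R, U, V, Y, Z}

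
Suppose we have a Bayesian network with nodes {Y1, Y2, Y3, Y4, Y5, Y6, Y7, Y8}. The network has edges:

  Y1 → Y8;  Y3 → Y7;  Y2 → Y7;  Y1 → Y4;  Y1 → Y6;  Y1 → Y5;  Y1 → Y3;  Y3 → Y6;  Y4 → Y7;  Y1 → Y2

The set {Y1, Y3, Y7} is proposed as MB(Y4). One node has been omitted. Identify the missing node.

Ch(Y4) = {Y7}.
Y4's parents: Y1.
Co-parents of Y4 (other parents of its children):
  Y7: Y2, Y3
MB(Y4) = {Y1, Y2, Y3, Y7}.
Comparing with the claimed set, Y2 is missing.

Y2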